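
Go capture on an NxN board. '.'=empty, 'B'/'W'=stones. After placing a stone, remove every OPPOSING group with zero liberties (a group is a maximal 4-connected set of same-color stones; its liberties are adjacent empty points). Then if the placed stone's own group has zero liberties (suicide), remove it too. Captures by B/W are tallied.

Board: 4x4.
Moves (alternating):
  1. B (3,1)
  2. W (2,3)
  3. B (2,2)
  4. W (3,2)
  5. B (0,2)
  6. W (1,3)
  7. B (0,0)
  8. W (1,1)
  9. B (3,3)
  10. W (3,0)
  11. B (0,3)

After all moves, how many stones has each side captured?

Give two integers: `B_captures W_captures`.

Answer: 1 0

Derivation:
Move 1: B@(3,1) -> caps B=0 W=0
Move 2: W@(2,3) -> caps B=0 W=0
Move 3: B@(2,2) -> caps B=0 W=0
Move 4: W@(3,2) -> caps B=0 W=0
Move 5: B@(0,2) -> caps B=0 W=0
Move 6: W@(1,3) -> caps B=0 W=0
Move 7: B@(0,0) -> caps B=0 W=0
Move 8: W@(1,1) -> caps B=0 W=0
Move 9: B@(3,3) -> caps B=1 W=0
Move 10: W@(3,0) -> caps B=1 W=0
Move 11: B@(0,3) -> caps B=1 W=0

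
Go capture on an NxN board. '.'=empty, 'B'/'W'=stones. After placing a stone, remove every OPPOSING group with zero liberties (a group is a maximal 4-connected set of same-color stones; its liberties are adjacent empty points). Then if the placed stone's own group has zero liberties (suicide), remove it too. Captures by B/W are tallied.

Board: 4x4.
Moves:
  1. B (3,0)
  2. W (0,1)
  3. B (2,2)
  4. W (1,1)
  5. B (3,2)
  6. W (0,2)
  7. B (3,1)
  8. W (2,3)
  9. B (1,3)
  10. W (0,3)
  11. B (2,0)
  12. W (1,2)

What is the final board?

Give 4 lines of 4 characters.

Answer: .WWW
.WW.
B.BW
BBB.

Derivation:
Move 1: B@(3,0) -> caps B=0 W=0
Move 2: W@(0,1) -> caps B=0 W=0
Move 3: B@(2,2) -> caps B=0 W=0
Move 4: W@(1,1) -> caps B=0 W=0
Move 5: B@(3,2) -> caps B=0 W=0
Move 6: W@(0,2) -> caps B=0 W=0
Move 7: B@(3,1) -> caps B=0 W=0
Move 8: W@(2,3) -> caps B=0 W=0
Move 9: B@(1,3) -> caps B=0 W=0
Move 10: W@(0,3) -> caps B=0 W=0
Move 11: B@(2,0) -> caps B=0 W=0
Move 12: W@(1,2) -> caps B=0 W=1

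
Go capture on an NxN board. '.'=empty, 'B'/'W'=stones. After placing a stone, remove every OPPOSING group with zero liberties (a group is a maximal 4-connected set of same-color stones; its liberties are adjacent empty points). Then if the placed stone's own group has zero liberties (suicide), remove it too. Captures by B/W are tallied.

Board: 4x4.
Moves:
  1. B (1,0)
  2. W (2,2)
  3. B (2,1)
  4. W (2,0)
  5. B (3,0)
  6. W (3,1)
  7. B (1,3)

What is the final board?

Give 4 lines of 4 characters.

Move 1: B@(1,0) -> caps B=0 W=0
Move 2: W@(2,2) -> caps B=0 W=0
Move 3: B@(2,1) -> caps B=0 W=0
Move 4: W@(2,0) -> caps B=0 W=0
Move 5: B@(3,0) -> caps B=1 W=0
Move 6: W@(3,1) -> caps B=1 W=0
Move 7: B@(1,3) -> caps B=1 W=0

Answer: ....
B..B
.BW.
BW..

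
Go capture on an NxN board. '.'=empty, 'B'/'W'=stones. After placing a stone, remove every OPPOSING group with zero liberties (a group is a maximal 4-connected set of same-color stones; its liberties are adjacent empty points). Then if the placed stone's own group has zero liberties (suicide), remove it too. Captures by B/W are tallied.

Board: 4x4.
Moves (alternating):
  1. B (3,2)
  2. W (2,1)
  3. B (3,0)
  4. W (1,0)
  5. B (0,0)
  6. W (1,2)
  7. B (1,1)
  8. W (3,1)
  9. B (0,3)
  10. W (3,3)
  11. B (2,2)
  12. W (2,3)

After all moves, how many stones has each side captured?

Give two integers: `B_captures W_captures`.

Answer: 0 2

Derivation:
Move 1: B@(3,2) -> caps B=0 W=0
Move 2: W@(2,1) -> caps B=0 W=0
Move 3: B@(3,0) -> caps B=0 W=0
Move 4: W@(1,0) -> caps B=0 W=0
Move 5: B@(0,0) -> caps B=0 W=0
Move 6: W@(1,2) -> caps B=0 W=0
Move 7: B@(1,1) -> caps B=0 W=0
Move 8: W@(3,1) -> caps B=0 W=0
Move 9: B@(0,3) -> caps B=0 W=0
Move 10: W@(3,3) -> caps B=0 W=0
Move 11: B@(2,2) -> caps B=0 W=0
Move 12: W@(2,3) -> caps B=0 W=2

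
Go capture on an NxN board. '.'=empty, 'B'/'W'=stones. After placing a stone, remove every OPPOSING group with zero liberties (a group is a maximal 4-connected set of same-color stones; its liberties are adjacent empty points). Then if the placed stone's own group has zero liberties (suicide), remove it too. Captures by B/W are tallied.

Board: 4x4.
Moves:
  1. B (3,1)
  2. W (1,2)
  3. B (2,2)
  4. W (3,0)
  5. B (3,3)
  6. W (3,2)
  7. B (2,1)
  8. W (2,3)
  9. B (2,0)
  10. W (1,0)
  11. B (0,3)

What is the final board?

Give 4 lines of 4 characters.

Answer: ...B
W.W.
BBBW
.B.B

Derivation:
Move 1: B@(3,1) -> caps B=0 W=0
Move 2: W@(1,2) -> caps B=0 W=0
Move 3: B@(2,2) -> caps B=0 W=0
Move 4: W@(3,0) -> caps B=0 W=0
Move 5: B@(3,3) -> caps B=0 W=0
Move 6: W@(3,2) -> caps B=0 W=0
Move 7: B@(2,1) -> caps B=0 W=0
Move 8: W@(2,3) -> caps B=0 W=0
Move 9: B@(2,0) -> caps B=1 W=0
Move 10: W@(1,0) -> caps B=1 W=0
Move 11: B@(0,3) -> caps B=1 W=0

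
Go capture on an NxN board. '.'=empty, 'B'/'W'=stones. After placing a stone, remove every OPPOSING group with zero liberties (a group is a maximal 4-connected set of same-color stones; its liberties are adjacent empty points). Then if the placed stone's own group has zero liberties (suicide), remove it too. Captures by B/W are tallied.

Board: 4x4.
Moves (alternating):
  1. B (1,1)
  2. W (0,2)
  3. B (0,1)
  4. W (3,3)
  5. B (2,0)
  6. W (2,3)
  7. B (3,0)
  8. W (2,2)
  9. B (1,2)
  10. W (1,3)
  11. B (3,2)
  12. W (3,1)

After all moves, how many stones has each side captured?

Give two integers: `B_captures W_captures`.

Move 1: B@(1,1) -> caps B=0 W=0
Move 2: W@(0,2) -> caps B=0 W=0
Move 3: B@(0,1) -> caps B=0 W=0
Move 4: W@(3,3) -> caps B=0 W=0
Move 5: B@(2,0) -> caps B=0 W=0
Move 6: W@(2,3) -> caps B=0 W=0
Move 7: B@(3,0) -> caps B=0 W=0
Move 8: W@(2,2) -> caps B=0 W=0
Move 9: B@(1,2) -> caps B=0 W=0
Move 10: W@(1,3) -> caps B=0 W=0
Move 11: B@(3,2) -> caps B=0 W=0
Move 12: W@(3,1) -> caps B=0 W=1

Answer: 0 1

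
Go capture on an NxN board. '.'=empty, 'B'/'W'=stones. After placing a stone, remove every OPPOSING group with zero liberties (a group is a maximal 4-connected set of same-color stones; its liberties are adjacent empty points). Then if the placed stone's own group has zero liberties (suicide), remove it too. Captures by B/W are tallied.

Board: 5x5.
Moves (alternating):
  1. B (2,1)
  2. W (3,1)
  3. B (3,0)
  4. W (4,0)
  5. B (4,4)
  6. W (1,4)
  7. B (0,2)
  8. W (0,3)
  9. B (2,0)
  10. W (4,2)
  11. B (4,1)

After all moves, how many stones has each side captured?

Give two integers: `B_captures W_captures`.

Move 1: B@(2,1) -> caps B=0 W=0
Move 2: W@(3,1) -> caps B=0 W=0
Move 3: B@(3,0) -> caps B=0 W=0
Move 4: W@(4,0) -> caps B=0 W=0
Move 5: B@(4,4) -> caps B=0 W=0
Move 6: W@(1,4) -> caps B=0 W=0
Move 7: B@(0,2) -> caps B=0 W=0
Move 8: W@(0,3) -> caps B=0 W=0
Move 9: B@(2,0) -> caps B=0 W=0
Move 10: W@(4,2) -> caps B=0 W=0
Move 11: B@(4,1) -> caps B=1 W=0

Answer: 1 0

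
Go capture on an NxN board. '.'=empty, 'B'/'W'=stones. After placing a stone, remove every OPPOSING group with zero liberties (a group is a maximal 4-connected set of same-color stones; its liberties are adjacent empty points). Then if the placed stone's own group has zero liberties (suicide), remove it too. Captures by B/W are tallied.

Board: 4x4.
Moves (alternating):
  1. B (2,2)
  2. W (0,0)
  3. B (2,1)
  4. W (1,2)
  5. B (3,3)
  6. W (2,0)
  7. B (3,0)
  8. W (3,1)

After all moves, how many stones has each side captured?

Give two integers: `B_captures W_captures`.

Move 1: B@(2,2) -> caps B=0 W=0
Move 2: W@(0,0) -> caps B=0 W=0
Move 3: B@(2,1) -> caps B=0 W=0
Move 4: W@(1,2) -> caps B=0 W=0
Move 5: B@(3,3) -> caps B=0 W=0
Move 6: W@(2,0) -> caps B=0 W=0
Move 7: B@(3,0) -> caps B=0 W=0
Move 8: W@(3,1) -> caps B=0 W=1

Answer: 0 1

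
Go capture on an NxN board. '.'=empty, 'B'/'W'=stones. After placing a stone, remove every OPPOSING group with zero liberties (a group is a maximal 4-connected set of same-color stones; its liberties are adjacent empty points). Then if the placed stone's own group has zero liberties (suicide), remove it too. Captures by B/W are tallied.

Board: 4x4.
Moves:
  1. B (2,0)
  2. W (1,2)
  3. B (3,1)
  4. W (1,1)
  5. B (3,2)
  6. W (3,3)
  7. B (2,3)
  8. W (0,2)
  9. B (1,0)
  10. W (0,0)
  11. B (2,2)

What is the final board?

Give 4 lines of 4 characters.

Move 1: B@(2,0) -> caps B=0 W=0
Move 2: W@(1,2) -> caps B=0 W=0
Move 3: B@(3,1) -> caps B=0 W=0
Move 4: W@(1,1) -> caps B=0 W=0
Move 5: B@(3,2) -> caps B=0 W=0
Move 6: W@(3,3) -> caps B=0 W=0
Move 7: B@(2,3) -> caps B=1 W=0
Move 8: W@(0,2) -> caps B=1 W=0
Move 9: B@(1,0) -> caps B=1 W=0
Move 10: W@(0,0) -> caps B=1 W=0
Move 11: B@(2,2) -> caps B=1 W=0

Answer: W.W.
BWW.
B.BB
.BB.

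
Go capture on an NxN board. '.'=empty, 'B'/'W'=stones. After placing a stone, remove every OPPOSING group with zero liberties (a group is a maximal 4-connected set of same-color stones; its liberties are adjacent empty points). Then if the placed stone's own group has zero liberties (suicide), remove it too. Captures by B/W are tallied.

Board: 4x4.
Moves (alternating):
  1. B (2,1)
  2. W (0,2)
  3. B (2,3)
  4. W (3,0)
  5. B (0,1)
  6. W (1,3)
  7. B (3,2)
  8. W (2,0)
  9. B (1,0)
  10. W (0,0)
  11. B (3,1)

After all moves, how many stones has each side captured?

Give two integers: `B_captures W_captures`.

Move 1: B@(2,1) -> caps B=0 W=0
Move 2: W@(0,2) -> caps B=0 W=0
Move 3: B@(2,3) -> caps B=0 W=0
Move 4: W@(3,0) -> caps B=0 W=0
Move 5: B@(0,1) -> caps B=0 W=0
Move 6: W@(1,3) -> caps B=0 W=0
Move 7: B@(3,2) -> caps B=0 W=0
Move 8: W@(2,0) -> caps B=0 W=0
Move 9: B@(1,0) -> caps B=0 W=0
Move 10: W@(0,0) -> caps B=0 W=0
Move 11: B@(3,1) -> caps B=2 W=0

Answer: 2 0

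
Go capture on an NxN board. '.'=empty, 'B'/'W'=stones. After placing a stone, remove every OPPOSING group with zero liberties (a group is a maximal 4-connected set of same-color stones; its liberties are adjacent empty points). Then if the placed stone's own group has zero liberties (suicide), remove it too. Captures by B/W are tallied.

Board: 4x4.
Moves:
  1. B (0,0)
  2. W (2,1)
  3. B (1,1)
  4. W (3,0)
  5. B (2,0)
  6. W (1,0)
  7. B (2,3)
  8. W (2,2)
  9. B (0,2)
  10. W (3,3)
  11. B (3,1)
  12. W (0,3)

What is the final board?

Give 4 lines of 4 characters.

Move 1: B@(0,0) -> caps B=0 W=0
Move 2: W@(2,1) -> caps B=0 W=0
Move 3: B@(1,1) -> caps B=0 W=0
Move 4: W@(3,0) -> caps B=0 W=0
Move 5: B@(2,0) -> caps B=0 W=0
Move 6: W@(1,0) -> caps B=0 W=1
Move 7: B@(2,3) -> caps B=0 W=1
Move 8: W@(2,2) -> caps B=0 W=1
Move 9: B@(0,2) -> caps B=0 W=1
Move 10: W@(3,3) -> caps B=0 W=1
Move 11: B@(3,1) -> caps B=0 W=1
Move 12: W@(0,3) -> caps B=0 W=1

Answer: B.BW
WB..
.WWB
WB.W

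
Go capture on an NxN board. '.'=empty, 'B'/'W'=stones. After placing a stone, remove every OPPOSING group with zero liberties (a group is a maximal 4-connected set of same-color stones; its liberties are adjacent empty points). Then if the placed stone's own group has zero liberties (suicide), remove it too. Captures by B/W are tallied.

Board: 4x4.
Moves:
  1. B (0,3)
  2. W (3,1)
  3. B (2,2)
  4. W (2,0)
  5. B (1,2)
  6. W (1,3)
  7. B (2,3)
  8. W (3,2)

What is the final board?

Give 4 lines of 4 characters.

Answer: ...B
..B.
W.BB
.WW.

Derivation:
Move 1: B@(0,3) -> caps B=0 W=0
Move 2: W@(3,1) -> caps B=0 W=0
Move 3: B@(2,2) -> caps B=0 W=0
Move 4: W@(2,0) -> caps B=0 W=0
Move 5: B@(1,2) -> caps B=0 W=0
Move 6: W@(1,3) -> caps B=0 W=0
Move 7: B@(2,3) -> caps B=1 W=0
Move 8: W@(3,2) -> caps B=1 W=0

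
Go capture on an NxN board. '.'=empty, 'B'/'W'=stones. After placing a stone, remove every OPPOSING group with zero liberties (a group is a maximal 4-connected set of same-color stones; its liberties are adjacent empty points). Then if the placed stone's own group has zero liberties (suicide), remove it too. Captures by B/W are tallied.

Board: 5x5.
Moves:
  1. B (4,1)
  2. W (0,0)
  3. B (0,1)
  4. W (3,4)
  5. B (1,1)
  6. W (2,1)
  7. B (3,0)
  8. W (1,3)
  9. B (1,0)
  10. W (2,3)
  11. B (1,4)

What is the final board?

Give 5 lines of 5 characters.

Move 1: B@(4,1) -> caps B=0 W=0
Move 2: W@(0,0) -> caps B=0 W=0
Move 3: B@(0,1) -> caps B=0 W=0
Move 4: W@(3,4) -> caps B=0 W=0
Move 5: B@(1,1) -> caps B=0 W=0
Move 6: W@(2,1) -> caps B=0 W=0
Move 7: B@(3,0) -> caps B=0 W=0
Move 8: W@(1,3) -> caps B=0 W=0
Move 9: B@(1,0) -> caps B=1 W=0
Move 10: W@(2,3) -> caps B=1 W=0
Move 11: B@(1,4) -> caps B=1 W=0

Answer: .B...
BB.WB
.W.W.
B...W
.B...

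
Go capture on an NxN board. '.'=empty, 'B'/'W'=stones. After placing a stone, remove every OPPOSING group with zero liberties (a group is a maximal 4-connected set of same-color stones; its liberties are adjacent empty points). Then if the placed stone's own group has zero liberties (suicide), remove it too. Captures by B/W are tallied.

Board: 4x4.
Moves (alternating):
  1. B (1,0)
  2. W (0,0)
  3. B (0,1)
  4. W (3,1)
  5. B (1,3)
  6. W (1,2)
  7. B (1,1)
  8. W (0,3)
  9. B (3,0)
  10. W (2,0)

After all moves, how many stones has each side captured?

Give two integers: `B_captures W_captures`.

Answer: 1 1

Derivation:
Move 1: B@(1,0) -> caps B=0 W=0
Move 2: W@(0,0) -> caps B=0 W=0
Move 3: B@(0,1) -> caps B=1 W=0
Move 4: W@(3,1) -> caps B=1 W=0
Move 5: B@(1,3) -> caps B=1 W=0
Move 6: W@(1,2) -> caps B=1 W=0
Move 7: B@(1,1) -> caps B=1 W=0
Move 8: W@(0,3) -> caps B=1 W=0
Move 9: B@(3,0) -> caps B=1 W=0
Move 10: W@(2,0) -> caps B=1 W=1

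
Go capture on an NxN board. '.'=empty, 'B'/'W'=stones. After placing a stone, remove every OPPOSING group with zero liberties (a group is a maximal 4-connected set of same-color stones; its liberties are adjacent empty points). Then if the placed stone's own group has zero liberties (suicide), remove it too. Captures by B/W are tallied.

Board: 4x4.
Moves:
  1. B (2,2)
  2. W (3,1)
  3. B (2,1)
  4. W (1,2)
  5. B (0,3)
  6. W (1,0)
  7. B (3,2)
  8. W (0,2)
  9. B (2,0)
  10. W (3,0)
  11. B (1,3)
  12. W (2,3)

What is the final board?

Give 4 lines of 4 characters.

Move 1: B@(2,2) -> caps B=0 W=0
Move 2: W@(3,1) -> caps B=0 W=0
Move 3: B@(2,1) -> caps B=0 W=0
Move 4: W@(1,2) -> caps B=0 W=0
Move 5: B@(0,3) -> caps B=0 W=0
Move 6: W@(1,0) -> caps B=0 W=0
Move 7: B@(3,2) -> caps B=0 W=0
Move 8: W@(0,2) -> caps B=0 W=0
Move 9: B@(2,0) -> caps B=0 W=0
Move 10: W@(3,0) -> caps B=0 W=0
Move 11: B@(1,3) -> caps B=0 W=0
Move 12: W@(2,3) -> caps B=0 W=2

Answer: ..W.
W.W.
BBBW
..B.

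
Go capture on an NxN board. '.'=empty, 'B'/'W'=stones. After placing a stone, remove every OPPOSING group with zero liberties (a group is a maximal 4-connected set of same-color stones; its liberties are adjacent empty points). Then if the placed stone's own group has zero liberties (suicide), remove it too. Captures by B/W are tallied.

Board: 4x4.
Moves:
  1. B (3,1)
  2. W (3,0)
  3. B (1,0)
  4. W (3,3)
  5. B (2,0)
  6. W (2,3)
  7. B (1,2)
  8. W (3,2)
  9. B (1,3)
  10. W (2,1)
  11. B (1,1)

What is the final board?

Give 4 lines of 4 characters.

Move 1: B@(3,1) -> caps B=0 W=0
Move 2: W@(3,0) -> caps B=0 W=0
Move 3: B@(1,0) -> caps B=0 W=0
Move 4: W@(3,3) -> caps B=0 W=0
Move 5: B@(2,0) -> caps B=1 W=0
Move 6: W@(2,3) -> caps B=1 W=0
Move 7: B@(1,2) -> caps B=1 W=0
Move 8: W@(3,2) -> caps B=1 W=0
Move 9: B@(1,3) -> caps B=1 W=0
Move 10: W@(2,1) -> caps B=1 W=0
Move 11: B@(1,1) -> caps B=1 W=0

Answer: ....
BBBB
BW.W
.BWW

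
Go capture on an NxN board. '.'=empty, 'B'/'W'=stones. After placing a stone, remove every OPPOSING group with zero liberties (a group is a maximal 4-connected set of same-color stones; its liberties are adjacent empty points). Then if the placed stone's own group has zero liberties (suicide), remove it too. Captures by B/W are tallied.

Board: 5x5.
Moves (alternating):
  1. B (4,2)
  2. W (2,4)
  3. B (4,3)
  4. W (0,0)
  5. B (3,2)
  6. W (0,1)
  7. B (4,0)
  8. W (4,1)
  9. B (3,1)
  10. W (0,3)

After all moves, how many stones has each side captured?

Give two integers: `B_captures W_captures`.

Move 1: B@(4,2) -> caps B=0 W=0
Move 2: W@(2,4) -> caps B=0 W=0
Move 3: B@(4,3) -> caps B=0 W=0
Move 4: W@(0,0) -> caps B=0 W=0
Move 5: B@(3,2) -> caps B=0 W=0
Move 6: W@(0,1) -> caps B=0 W=0
Move 7: B@(4,0) -> caps B=0 W=0
Move 8: W@(4,1) -> caps B=0 W=0
Move 9: B@(3,1) -> caps B=1 W=0
Move 10: W@(0,3) -> caps B=1 W=0

Answer: 1 0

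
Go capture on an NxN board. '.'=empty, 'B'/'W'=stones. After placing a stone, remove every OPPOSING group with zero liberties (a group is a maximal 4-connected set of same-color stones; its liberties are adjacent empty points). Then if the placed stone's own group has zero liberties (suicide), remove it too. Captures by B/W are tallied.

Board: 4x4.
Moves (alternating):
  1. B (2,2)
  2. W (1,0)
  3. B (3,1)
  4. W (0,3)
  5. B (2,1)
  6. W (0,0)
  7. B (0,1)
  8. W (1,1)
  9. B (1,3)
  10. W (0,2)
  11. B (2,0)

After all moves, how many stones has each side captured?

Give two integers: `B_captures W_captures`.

Move 1: B@(2,2) -> caps B=0 W=0
Move 2: W@(1,0) -> caps B=0 W=0
Move 3: B@(3,1) -> caps B=0 W=0
Move 4: W@(0,3) -> caps B=0 W=0
Move 5: B@(2,1) -> caps B=0 W=0
Move 6: W@(0,0) -> caps B=0 W=0
Move 7: B@(0,1) -> caps B=0 W=0
Move 8: W@(1,1) -> caps B=0 W=0
Move 9: B@(1,3) -> caps B=0 W=0
Move 10: W@(0,2) -> caps B=0 W=1
Move 11: B@(2,0) -> caps B=0 W=1

Answer: 0 1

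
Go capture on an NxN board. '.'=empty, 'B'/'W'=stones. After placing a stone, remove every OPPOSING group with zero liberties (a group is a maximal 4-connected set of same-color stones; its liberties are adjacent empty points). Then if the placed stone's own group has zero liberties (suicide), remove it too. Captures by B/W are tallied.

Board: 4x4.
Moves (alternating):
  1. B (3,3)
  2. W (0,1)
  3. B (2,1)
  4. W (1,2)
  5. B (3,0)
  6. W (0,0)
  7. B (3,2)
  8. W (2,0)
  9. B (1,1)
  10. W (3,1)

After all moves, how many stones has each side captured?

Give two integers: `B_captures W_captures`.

Move 1: B@(3,3) -> caps B=0 W=0
Move 2: W@(0,1) -> caps B=0 W=0
Move 3: B@(2,1) -> caps B=0 W=0
Move 4: W@(1,2) -> caps B=0 W=0
Move 5: B@(3,0) -> caps B=0 W=0
Move 6: W@(0,0) -> caps B=0 W=0
Move 7: B@(3,2) -> caps B=0 W=0
Move 8: W@(2,0) -> caps B=0 W=0
Move 9: B@(1,1) -> caps B=0 W=0
Move 10: W@(3,1) -> caps B=0 W=1

Answer: 0 1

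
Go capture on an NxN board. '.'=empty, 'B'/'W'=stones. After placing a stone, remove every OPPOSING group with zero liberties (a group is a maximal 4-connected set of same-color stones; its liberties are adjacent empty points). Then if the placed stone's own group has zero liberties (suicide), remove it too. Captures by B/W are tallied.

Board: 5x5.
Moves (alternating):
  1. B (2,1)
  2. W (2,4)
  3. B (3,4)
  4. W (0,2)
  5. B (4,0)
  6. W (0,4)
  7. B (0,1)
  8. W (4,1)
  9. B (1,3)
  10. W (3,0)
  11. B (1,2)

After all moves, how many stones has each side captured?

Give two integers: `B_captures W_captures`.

Move 1: B@(2,1) -> caps B=0 W=0
Move 2: W@(2,4) -> caps B=0 W=0
Move 3: B@(3,4) -> caps B=0 W=0
Move 4: W@(0,2) -> caps B=0 W=0
Move 5: B@(4,0) -> caps B=0 W=0
Move 6: W@(0,4) -> caps B=0 W=0
Move 7: B@(0,1) -> caps B=0 W=0
Move 8: W@(4,1) -> caps B=0 W=0
Move 9: B@(1,3) -> caps B=0 W=0
Move 10: W@(3,0) -> caps B=0 W=1
Move 11: B@(1,2) -> caps B=0 W=1

Answer: 0 1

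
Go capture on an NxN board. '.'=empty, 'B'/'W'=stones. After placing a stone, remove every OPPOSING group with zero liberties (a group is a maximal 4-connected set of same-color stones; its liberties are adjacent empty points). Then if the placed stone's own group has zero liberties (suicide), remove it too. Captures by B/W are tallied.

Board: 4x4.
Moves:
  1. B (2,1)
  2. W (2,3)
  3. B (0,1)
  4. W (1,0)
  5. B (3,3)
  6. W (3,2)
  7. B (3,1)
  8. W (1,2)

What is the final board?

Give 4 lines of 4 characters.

Answer: .B..
W.W.
.B.W
.BW.

Derivation:
Move 1: B@(2,1) -> caps B=0 W=0
Move 2: W@(2,3) -> caps B=0 W=0
Move 3: B@(0,1) -> caps B=0 W=0
Move 4: W@(1,0) -> caps B=0 W=0
Move 5: B@(3,3) -> caps B=0 W=0
Move 6: W@(3,2) -> caps B=0 W=1
Move 7: B@(3,1) -> caps B=0 W=1
Move 8: W@(1,2) -> caps B=0 W=1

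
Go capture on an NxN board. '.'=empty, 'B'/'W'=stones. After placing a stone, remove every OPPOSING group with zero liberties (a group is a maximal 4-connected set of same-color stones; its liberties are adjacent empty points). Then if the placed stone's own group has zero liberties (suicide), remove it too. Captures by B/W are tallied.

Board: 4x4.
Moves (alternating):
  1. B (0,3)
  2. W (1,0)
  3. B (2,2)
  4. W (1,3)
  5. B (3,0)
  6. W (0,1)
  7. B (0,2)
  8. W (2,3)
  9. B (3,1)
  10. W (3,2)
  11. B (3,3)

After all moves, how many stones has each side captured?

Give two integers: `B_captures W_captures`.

Answer: 1 0

Derivation:
Move 1: B@(0,3) -> caps B=0 W=0
Move 2: W@(1,0) -> caps B=0 W=0
Move 3: B@(2,2) -> caps B=0 W=0
Move 4: W@(1,3) -> caps B=0 W=0
Move 5: B@(3,0) -> caps B=0 W=0
Move 6: W@(0,1) -> caps B=0 W=0
Move 7: B@(0,2) -> caps B=0 W=0
Move 8: W@(2,3) -> caps B=0 W=0
Move 9: B@(3,1) -> caps B=0 W=0
Move 10: W@(3,2) -> caps B=0 W=0
Move 11: B@(3,3) -> caps B=1 W=0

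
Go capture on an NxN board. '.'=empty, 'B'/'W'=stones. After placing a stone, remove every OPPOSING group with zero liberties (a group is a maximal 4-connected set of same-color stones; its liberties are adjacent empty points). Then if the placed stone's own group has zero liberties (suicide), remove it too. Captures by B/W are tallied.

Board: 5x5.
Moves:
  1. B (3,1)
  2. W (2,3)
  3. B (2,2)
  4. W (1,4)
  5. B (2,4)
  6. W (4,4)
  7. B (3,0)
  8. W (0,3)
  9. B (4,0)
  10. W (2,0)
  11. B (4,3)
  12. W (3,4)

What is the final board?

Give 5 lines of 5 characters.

Move 1: B@(3,1) -> caps B=0 W=0
Move 2: W@(2,3) -> caps B=0 W=0
Move 3: B@(2,2) -> caps B=0 W=0
Move 4: W@(1,4) -> caps B=0 W=0
Move 5: B@(2,4) -> caps B=0 W=0
Move 6: W@(4,4) -> caps B=0 W=0
Move 7: B@(3,0) -> caps B=0 W=0
Move 8: W@(0,3) -> caps B=0 W=0
Move 9: B@(4,0) -> caps B=0 W=0
Move 10: W@(2,0) -> caps B=0 W=0
Move 11: B@(4,3) -> caps B=0 W=0
Move 12: W@(3,4) -> caps B=0 W=1

Answer: ...W.
....W
W.BW.
BB..W
B..BW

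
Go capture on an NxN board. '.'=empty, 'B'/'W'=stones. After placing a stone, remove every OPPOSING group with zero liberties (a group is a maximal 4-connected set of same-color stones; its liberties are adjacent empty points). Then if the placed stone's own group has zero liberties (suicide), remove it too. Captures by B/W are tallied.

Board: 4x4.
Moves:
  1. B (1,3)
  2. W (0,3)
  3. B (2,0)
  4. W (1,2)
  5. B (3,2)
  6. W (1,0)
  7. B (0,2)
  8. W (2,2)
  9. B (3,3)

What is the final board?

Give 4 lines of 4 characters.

Answer: ..B.
W.WB
B.W.
..BB

Derivation:
Move 1: B@(1,3) -> caps B=0 W=0
Move 2: W@(0,3) -> caps B=0 W=0
Move 3: B@(2,0) -> caps B=0 W=0
Move 4: W@(1,2) -> caps B=0 W=0
Move 5: B@(3,2) -> caps B=0 W=0
Move 6: W@(1,0) -> caps B=0 W=0
Move 7: B@(0,2) -> caps B=1 W=0
Move 8: W@(2,2) -> caps B=1 W=0
Move 9: B@(3,3) -> caps B=1 W=0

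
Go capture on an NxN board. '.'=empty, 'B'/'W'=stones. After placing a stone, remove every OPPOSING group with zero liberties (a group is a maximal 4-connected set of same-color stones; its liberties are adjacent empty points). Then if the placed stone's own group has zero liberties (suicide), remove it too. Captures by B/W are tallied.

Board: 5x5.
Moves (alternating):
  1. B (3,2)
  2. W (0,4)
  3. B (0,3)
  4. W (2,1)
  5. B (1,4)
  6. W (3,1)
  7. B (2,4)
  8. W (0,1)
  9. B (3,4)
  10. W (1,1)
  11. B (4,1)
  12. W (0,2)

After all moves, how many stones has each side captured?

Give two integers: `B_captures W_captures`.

Move 1: B@(3,2) -> caps B=0 W=0
Move 2: W@(0,4) -> caps B=0 W=0
Move 3: B@(0,3) -> caps B=0 W=0
Move 4: W@(2,1) -> caps B=0 W=0
Move 5: B@(1,4) -> caps B=1 W=0
Move 6: W@(3,1) -> caps B=1 W=0
Move 7: B@(2,4) -> caps B=1 W=0
Move 8: W@(0,1) -> caps B=1 W=0
Move 9: B@(3,4) -> caps B=1 W=0
Move 10: W@(1,1) -> caps B=1 W=0
Move 11: B@(4,1) -> caps B=1 W=0
Move 12: W@(0,2) -> caps B=1 W=0

Answer: 1 0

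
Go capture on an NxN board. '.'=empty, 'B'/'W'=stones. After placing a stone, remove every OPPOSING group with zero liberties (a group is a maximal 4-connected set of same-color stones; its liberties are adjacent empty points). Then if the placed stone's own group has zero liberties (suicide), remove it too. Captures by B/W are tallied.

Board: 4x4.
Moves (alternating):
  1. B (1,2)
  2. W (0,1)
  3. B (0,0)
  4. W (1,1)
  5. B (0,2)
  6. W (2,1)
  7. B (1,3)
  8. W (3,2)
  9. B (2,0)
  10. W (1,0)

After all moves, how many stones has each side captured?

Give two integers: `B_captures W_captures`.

Move 1: B@(1,2) -> caps B=0 W=0
Move 2: W@(0,1) -> caps B=0 W=0
Move 3: B@(0,0) -> caps B=0 W=0
Move 4: W@(1,1) -> caps B=0 W=0
Move 5: B@(0,2) -> caps B=0 W=0
Move 6: W@(2,1) -> caps B=0 W=0
Move 7: B@(1,3) -> caps B=0 W=0
Move 8: W@(3,2) -> caps B=0 W=0
Move 9: B@(2,0) -> caps B=0 W=0
Move 10: W@(1,0) -> caps B=0 W=1

Answer: 0 1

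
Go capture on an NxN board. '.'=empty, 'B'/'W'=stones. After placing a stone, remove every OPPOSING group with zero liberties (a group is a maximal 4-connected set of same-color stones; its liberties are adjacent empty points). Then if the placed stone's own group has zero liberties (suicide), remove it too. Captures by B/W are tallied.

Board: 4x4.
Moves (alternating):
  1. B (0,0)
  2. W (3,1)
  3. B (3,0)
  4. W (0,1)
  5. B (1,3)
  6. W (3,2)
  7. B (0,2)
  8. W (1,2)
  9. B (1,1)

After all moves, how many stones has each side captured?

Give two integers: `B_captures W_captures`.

Answer: 1 0

Derivation:
Move 1: B@(0,0) -> caps B=0 W=0
Move 2: W@(3,1) -> caps B=0 W=0
Move 3: B@(3,0) -> caps B=0 W=0
Move 4: W@(0,1) -> caps B=0 W=0
Move 5: B@(1,3) -> caps B=0 W=0
Move 6: W@(3,2) -> caps B=0 W=0
Move 7: B@(0,2) -> caps B=0 W=0
Move 8: W@(1,2) -> caps B=0 W=0
Move 9: B@(1,1) -> caps B=1 W=0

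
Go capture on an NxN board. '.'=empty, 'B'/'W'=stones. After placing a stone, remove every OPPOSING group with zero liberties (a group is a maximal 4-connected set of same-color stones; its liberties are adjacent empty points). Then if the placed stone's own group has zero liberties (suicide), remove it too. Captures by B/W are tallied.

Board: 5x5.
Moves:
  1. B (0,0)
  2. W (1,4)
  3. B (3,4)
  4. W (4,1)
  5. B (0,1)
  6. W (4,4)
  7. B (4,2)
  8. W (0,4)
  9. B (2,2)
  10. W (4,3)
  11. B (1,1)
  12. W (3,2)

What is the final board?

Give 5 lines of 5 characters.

Move 1: B@(0,0) -> caps B=0 W=0
Move 2: W@(1,4) -> caps B=0 W=0
Move 3: B@(3,4) -> caps B=0 W=0
Move 4: W@(4,1) -> caps B=0 W=0
Move 5: B@(0,1) -> caps B=0 W=0
Move 6: W@(4,4) -> caps B=0 W=0
Move 7: B@(4,2) -> caps B=0 W=0
Move 8: W@(0,4) -> caps B=0 W=0
Move 9: B@(2,2) -> caps B=0 W=0
Move 10: W@(4,3) -> caps B=0 W=0
Move 11: B@(1,1) -> caps B=0 W=0
Move 12: W@(3,2) -> caps B=0 W=1

Answer: BB..W
.B..W
..B..
..W.B
.W.WW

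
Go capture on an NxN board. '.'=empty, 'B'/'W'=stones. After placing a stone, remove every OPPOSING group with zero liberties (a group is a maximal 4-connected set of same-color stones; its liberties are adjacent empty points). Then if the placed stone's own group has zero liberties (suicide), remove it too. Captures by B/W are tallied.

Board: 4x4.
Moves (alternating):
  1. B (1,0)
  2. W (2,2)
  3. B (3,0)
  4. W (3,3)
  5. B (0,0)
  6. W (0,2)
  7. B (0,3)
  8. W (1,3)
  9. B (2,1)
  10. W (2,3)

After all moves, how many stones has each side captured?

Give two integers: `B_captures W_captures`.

Answer: 0 1

Derivation:
Move 1: B@(1,0) -> caps B=0 W=0
Move 2: W@(2,2) -> caps B=0 W=0
Move 3: B@(3,0) -> caps B=0 W=0
Move 4: W@(3,3) -> caps B=0 W=0
Move 5: B@(0,0) -> caps B=0 W=0
Move 6: W@(0,2) -> caps B=0 W=0
Move 7: B@(0,3) -> caps B=0 W=0
Move 8: W@(1,3) -> caps B=0 W=1
Move 9: B@(2,1) -> caps B=0 W=1
Move 10: W@(2,3) -> caps B=0 W=1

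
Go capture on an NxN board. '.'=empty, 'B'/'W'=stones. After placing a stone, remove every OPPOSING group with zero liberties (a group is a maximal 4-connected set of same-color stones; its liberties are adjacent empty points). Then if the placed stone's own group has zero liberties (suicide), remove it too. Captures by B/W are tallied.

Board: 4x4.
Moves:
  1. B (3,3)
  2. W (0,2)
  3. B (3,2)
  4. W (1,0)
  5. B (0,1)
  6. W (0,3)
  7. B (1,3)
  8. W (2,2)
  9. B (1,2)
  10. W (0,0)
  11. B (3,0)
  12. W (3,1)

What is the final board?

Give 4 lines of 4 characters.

Answer: WB..
W.BB
..W.
BWBB

Derivation:
Move 1: B@(3,3) -> caps B=0 W=0
Move 2: W@(0,2) -> caps B=0 W=0
Move 3: B@(3,2) -> caps B=0 W=0
Move 4: W@(1,0) -> caps B=0 W=0
Move 5: B@(0,1) -> caps B=0 W=0
Move 6: W@(0,3) -> caps B=0 W=0
Move 7: B@(1,3) -> caps B=0 W=0
Move 8: W@(2,2) -> caps B=0 W=0
Move 9: B@(1,2) -> caps B=2 W=0
Move 10: W@(0,0) -> caps B=2 W=0
Move 11: B@(3,0) -> caps B=2 W=0
Move 12: W@(3,1) -> caps B=2 W=0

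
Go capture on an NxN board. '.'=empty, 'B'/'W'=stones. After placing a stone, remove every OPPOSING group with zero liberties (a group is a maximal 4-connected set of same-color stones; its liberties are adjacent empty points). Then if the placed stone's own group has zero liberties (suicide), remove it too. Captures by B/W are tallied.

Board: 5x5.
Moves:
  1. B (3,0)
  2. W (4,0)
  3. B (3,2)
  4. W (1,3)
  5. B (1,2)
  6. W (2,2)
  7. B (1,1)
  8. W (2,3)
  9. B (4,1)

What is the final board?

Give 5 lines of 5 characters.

Answer: .....
.BBW.
..WW.
B.B..
.B...

Derivation:
Move 1: B@(3,0) -> caps B=0 W=0
Move 2: W@(4,0) -> caps B=0 W=0
Move 3: B@(3,2) -> caps B=0 W=0
Move 4: W@(1,3) -> caps B=0 W=0
Move 5: B@(1,2) -> caps B=0 W=0
Move 6: W@(2,2) -> caps B=0 W=0
Move 7: B@(1,1) -> caps B=0 W=0
Move 8: W@(2,3) -> caps B=0 W=0
Move 9: B@(4,1) -> caps B=1 W=0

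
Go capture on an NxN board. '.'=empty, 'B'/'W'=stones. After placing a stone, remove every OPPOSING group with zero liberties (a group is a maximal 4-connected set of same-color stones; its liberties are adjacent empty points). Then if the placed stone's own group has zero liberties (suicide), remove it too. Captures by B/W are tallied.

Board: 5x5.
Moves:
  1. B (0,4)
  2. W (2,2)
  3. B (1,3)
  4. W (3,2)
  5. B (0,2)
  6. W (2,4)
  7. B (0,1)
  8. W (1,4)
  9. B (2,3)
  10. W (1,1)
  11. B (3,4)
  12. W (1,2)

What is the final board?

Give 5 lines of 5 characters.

Answer: .BB.B
.WWB.
..WB.
..W.B
.....

Derivation:
Move 1: B@(0,4) -> caps B=0 W=0
Move 2: W@(2,2) -> caps B=0 W=0
Move 3: B@(1,3) -> caps B=0 W=0
Move 4: W@(3,2) -> caps B=0 W=0
Move 5: B@(0,2) -> caps B=0 W=0
Move 6: W@(2,4) -> caps B=0 W=0
Move 7: B@(0,1) -> caps B=0 W=0
Move 8: W@(1,4) -> caps B=0 W=0
Move 9: B@(2,3) -> caps B=0 W=0
Move 10: W@(1,1) -> caps B=0 W=0
Move 11: B@(3,4) -> caps B=2 W=0
Move 12: W@(1,2) -> caps B=2 W=0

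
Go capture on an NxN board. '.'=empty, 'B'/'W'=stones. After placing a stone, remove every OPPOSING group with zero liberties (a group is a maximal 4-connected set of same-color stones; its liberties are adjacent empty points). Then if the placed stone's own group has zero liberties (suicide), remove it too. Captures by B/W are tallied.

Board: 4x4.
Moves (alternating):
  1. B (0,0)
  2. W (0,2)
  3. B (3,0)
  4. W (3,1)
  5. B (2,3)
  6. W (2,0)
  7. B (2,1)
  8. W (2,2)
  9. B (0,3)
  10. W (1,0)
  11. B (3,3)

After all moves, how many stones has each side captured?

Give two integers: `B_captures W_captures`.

Move 1: B@(0,0) -> caps B=0 W=0
Move 2: W@(0,2) -> caps B=0 W=0
Move 3: B@(3,0) -> caps B=0 W=0
Move 4: W@(3,1) -> caps B=0 W=0
Move 5: B@(2,3) -> caps B=0 W=0
Move 6: W@(2,0) -> caps B=0 W=1
Move 7: B@(2,1) -> caps B=0 W=1
Move 8: W@(2,2) -> caps B=0 W=1
Move 9: B@(0,3) -> caps B=0 W=1
Move 10: W@(1,0) -> caps B=0 W=1
Move 11: B@(3,3) -> caps B=0 W=1

Answer: 0 1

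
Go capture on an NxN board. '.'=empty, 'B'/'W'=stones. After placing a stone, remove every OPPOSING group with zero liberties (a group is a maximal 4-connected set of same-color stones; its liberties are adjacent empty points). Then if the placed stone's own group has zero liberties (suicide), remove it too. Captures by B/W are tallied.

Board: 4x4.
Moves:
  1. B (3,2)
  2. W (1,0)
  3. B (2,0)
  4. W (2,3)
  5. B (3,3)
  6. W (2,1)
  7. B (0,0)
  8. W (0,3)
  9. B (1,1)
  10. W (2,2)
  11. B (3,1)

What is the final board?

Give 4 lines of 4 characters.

Answer: B..W
.B..
BWWW
.BBB

Derivation:
Move 1: B@(3,2) -> caps B=0 W=0
Move 2: W@(1,0) -> caps B=0 W=0
Move 3: B@(2,0) -> caps B=0 W=0
Move 4: W@(2,3) -> caps B=0 W=0
Move 5: B@(3,3) -> caps B=0 W=0
Move 6: W@(2,1) -> caps B=0 W=0
Move 7: B@(0,0) -> caps B=0 W=0
Move 8: W@(0,3) -> caps B=0 W=0
Move 9: B@(1,1) -> caps B=1 W=0
Move 10: W@(2,2) -> caps B=1 W=0
Move 11: B@(3,1) -> caps B=1 W=0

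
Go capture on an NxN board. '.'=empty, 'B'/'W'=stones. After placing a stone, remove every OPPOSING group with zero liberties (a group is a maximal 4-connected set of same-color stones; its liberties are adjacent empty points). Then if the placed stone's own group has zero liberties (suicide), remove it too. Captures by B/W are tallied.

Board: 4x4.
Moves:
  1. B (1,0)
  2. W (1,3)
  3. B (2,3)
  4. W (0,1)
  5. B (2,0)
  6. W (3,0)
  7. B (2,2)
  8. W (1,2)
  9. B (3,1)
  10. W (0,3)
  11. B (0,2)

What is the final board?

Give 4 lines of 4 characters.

Answer: .W.W
B.WW
B.BB
.B..

Derivation:
Move 1: B@(1,0) -> caps B=0 W=0
Move 2: W@(1,3) -> caps B=0 W=0
Move 3: B@(2,3) -> caps B=0 W=0
Move 4: W@(0,1) -> caps B=0 W=0
Move 5: B@(2,0) -> caps B=0 W=0
Move 6: W@(3,0) -> caps B=0 W=0
Move 7: B@(2,2) -> caps B=0 W=0
Move 8: W@(1,2) -> caps B=0 W=0
Move 9: B@(3,1) -> caps B=1 W=0
Move 10: W@(0,3) -> caps B=1 W=0
Move 11: B@(0,2) -> caps B=1 W=0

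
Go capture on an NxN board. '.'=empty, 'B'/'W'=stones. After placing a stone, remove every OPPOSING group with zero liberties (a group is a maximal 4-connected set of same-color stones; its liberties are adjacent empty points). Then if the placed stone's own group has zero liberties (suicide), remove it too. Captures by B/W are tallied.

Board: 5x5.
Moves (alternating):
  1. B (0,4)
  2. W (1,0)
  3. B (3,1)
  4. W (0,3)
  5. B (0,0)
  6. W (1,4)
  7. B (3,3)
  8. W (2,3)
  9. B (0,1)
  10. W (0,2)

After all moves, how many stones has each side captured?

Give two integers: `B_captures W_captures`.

Answer: 0 1

Derivation:
Move 1: B@(0,4) -> caps B=0 W=0
Move 2: W@(1,0) -> caps B=0 W=0
Move 3: B@(3,1) -> caps B=0 W=0
Move 4: W@(0,3) -> caps B=0 W=0
Move 5: B@(0,0) -> caps B=0 W=0
Move 6: W@(1,4) -> caps B=0 W=1
Move 7: B@(3,3) -> caps B=0 W=1
Move 8: W@(2,3) -> caps B=0 W=1
Move 9: B@(0,1) -> caps B=0 W=1
Move 10: W@(0,2) -> caps B=0 W=1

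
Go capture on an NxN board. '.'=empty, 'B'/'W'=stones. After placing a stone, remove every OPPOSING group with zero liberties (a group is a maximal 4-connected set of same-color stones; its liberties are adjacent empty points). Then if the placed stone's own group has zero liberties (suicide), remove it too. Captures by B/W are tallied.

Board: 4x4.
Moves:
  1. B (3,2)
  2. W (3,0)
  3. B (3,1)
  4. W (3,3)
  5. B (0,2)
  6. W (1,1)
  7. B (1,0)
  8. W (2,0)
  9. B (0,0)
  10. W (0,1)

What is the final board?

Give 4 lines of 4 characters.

Move 1: B@(3,2) -> caps B=0 W=0
Move 2: W@(3,0) -> caps B=0 W=0
Move 3: B@(3,1) -> caps B=0 W=0
Move 4: W@(3,3) -> caps B=0 W=0
Move 5: B@(0,2) -> caps B=0 W=0
Move 6: W@(1,1) -> caps B=0 W=0
Move 7: B@(1,0) -> caps B=0 W=0
Move 8: W@(2,0) -> caps B=0 W=0
Move 9: B@(0,0) -> caps B=0 W=0
Move 10: W@(0,1) -> caps B=0 W=2

Answer: .WB.
.W..
W...
WBBW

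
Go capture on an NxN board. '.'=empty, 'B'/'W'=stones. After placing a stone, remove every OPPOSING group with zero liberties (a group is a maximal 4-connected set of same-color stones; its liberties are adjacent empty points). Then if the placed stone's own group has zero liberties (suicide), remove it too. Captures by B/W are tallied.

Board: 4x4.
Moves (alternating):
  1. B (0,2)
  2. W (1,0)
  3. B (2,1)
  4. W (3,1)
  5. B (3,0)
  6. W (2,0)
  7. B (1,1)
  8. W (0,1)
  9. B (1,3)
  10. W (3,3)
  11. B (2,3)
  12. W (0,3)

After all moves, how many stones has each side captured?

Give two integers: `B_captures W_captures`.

Answer: 0 1

Derivation:
Move 1: B@(0,2) -> caps B=0 W=0
Move 2: W@(1,0) -> caps B=0 W=0
Move 3: B@(2,1) -> caps B=0 W=0
Move 4: W@(3,1) -> caps B=0 W=0
Move 5: B@(3,0) -> caps B=0 W=0
Move 6: W@(2,0) -> caps B=0 W=1
Move 7: B@(1,1) -> caps B=0 W=1
Move 8: W@(0,1) -> caps B=0 W=1
Move 9: B@(1,3) -> caps B=0 W=1
Move 10: W@(3,3) -> caps B=0 W=1
Move 11: B@(2,3) -> caps B=0 W=1
Move 12: W@(0,3) -> caps B=0 W=1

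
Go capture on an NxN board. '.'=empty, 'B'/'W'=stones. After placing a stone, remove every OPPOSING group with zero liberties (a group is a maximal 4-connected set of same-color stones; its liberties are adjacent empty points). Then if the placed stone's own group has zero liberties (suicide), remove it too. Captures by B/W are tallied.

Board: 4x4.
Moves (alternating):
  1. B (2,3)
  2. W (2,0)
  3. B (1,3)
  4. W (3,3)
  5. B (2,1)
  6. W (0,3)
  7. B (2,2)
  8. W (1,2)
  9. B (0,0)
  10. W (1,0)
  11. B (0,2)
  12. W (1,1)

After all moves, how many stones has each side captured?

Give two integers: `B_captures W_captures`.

Answer: 1 0

Derivation:
Move 1: B@(2,3) -> caps B=0 W=0
Move 2: W@(2,0) -> caps B=0 W=0
Move 3: B@(1,3) -> caps B=0 W=0
Move 4: W@(3,3) -> caps B=0 W=0
Move 5: B@(2,1) -> caps B=0 W=0
Move 6: W@(0,3) -> caps B=0 W=0
Move 7: B@(2,2) -> caps B=0 W=0
Move 8: W@(1,2) -> caps B=0 W=0
Move 9: B@(0,0) -> caps B=0 W=0
Move 10: W@(1,0) -> caps B=0 W=0
Move 11: B@(0,2) -> caps B=1 W=0
Move 12: W@(1,1) -> caps B=1 W=0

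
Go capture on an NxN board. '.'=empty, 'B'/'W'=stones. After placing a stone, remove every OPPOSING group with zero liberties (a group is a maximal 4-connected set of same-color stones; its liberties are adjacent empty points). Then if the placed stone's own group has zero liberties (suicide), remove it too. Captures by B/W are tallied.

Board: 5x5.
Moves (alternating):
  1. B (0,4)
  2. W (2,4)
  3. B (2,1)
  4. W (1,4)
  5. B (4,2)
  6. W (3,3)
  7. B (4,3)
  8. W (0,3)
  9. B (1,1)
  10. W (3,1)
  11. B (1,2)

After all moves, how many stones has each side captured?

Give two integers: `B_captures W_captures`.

Answer: 0 1

Derivation:
Move 1: B@(0,4) -> caps B=0 W=0
Move 2: W@(2,4) -> caps B=0 W=0
Move 3: B@(2,1) -> caps B=0 W=0
Move 4: W@(1,4) -> caps B=0 W=0
Move 5: B@(4,2) -> caps B=0 W=0
Move 6: W@(3,3) -> caps B=0 W=0
Move 7: B@(4,3) -> caps B=0 W=0
Move 8: W@(0,3) -> caps B=0 W=1
Move 9: B@(1,1) -> caps B=0 W=1
Move 10: W@(3,1) -> caps B=0 W=1
Move 11: B@(1,2) -> caps B=0 W=1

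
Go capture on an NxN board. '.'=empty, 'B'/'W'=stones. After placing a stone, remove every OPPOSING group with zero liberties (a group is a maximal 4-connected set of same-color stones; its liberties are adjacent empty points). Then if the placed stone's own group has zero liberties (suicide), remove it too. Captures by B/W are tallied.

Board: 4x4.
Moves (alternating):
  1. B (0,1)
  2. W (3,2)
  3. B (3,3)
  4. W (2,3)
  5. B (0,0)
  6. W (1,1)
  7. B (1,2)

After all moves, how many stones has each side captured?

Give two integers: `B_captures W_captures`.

Move 1: B@(0,1) -> caps B=0 W=0
Move 2: W@(3,2) -> caps B=0 W=0
Move 3: B@(3,3) -> caps B=0 W=0
Move 4: W@(2,3) -> caps B=0 W=1
Move 5: B@(0,0) -> caps B=0 W=1
Move 6: W@(1,1) -> caps B=0 W=1
Move 7: B@(1,2) -> caps B=0 W=1

Answer: 0 1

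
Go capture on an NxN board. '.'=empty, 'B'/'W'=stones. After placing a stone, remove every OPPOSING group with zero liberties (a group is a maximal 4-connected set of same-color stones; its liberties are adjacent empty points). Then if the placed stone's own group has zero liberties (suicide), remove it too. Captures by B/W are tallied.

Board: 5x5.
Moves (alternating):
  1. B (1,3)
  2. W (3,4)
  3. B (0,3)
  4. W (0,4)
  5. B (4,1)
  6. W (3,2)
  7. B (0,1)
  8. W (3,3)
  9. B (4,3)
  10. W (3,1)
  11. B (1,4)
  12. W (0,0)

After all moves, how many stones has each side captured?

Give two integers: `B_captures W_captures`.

Answer: 1 0

Derivation:
Move 1: B@(1,3) -> caps B=0 W=0
Move 2: W@(3,4) -> caps B=0 W=0
Move 3: B@(0,3) -> caps B=0 W=0
Move 4: W@(0,4) -> caps B=0 W=0
Move 5: B@(4,1) -> caps B=0 W=0
Move 6: W@(3,2) -> caps B=0 W=0
Move 7: B@(0,1) -> caps B=0 W=0
Move 8: W@(3,3) -> caps B=0 W=0
Move 9: B@(4,3) -> caps B=0 W=0
Move 10: W@(3,1) -> caps B=0 W=0
Move 11: B@(1,4) -> caps B=1 W=0
Move 12: W@(0,0) -> caps B=1 W=0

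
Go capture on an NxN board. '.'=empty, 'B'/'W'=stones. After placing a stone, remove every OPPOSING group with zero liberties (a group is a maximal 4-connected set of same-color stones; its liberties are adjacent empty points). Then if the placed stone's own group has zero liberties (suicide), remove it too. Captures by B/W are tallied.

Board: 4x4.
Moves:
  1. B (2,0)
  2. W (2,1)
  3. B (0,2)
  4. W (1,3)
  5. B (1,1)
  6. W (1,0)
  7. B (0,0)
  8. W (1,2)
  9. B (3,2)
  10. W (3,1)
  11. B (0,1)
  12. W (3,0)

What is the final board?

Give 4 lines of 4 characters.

Answer: BBB.
.BWW
BW..
WWB.

Derivation:
Move 1: B@(2,0) -> caps B=0 W=0
Move 2: W@(2,1) -> caps B=0 W=0
Move 3: B@(0,2) -> caps B=0 W=0
Move 4: W@(1,3) -> caps B=0 W=0
Move 5: B@(1,1) -> caps B=0 W=0
Move 6: W@(1,0) -> caps B=0 W=0
Move 7: B@(0,0) -> caps B=1 W=0
Move 8: W@(1,2) -> caps B=1 W=0
Move 9: B@(3,2) -> caps B=1 W=0
Move 10: W@(3,1) -> caps B=1 W=0
Move 11: B@(0,1) -> caps B=1 W=0
Move 12: W@(3,0) -> caps B=1 W=0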